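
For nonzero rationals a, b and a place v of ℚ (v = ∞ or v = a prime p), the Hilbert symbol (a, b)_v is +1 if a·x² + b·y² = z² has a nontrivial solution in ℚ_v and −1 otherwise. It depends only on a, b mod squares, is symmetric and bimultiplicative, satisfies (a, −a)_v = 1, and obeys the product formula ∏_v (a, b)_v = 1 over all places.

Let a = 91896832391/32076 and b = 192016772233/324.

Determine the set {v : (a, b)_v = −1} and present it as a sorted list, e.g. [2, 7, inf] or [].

(a, b) ≡ (422389, 5491057) mod (ℚ^×)²; places V = {2, 3, 7, 11, 13, 17, 19, 43, 47, ∞}.
(a,b)_47: α=1, u≡43; β=1, v≡21 (mod 47); (43|47)=-1, (21|47)=+1; sign (−1)^1·-1^1·+1^1 = +1.
(a,b)_43: α=1, u≡5; β=1, v≡27 (mod 43); (5|43)=-1, (27|43)=-1; sign (−1)^1·-1^1·-1^1 = -1.
(a,b)_13: α=2, u≡8; β=1, v≡6 (mod 13); (8|13)=-1, (6|13)=-1; sign (−1)^0·-1^1·-1^2 = -1.
(a,b)_3: α=-6, u≡1; β=-4, v≡1 (mod 3); (1|3)=+1, (1|3)=+1; sign (−1)^0·+1^-4·+1^-6 = +1.
(a,b)_∞: sgn(422389)=+, sgn(5491057)=+, so +1.
(a,b)_11: α=-1, u≡1; β=3, v≡2 (mod 11); (1|11)=+1, (2|11)=-1; sign (−1)^1·+1^3·-1^-1 = +1.
(a,b)_19: α=1, u≡17; β=1, v≡3 (mod 19); (17|19)=+1, (3|19)=-1; sign (−1)^1·+1^1·-1^1 = +1.
(a,b)_17: α=2, u≡14; β=2, v≡12 (mod 17); (14|17)=-1, (12|17)=-1; sign (−1)^0·-1^2·-1^2 = +1.
(a,b)_7: α=2, u≡4; β=0, v≡3 (mod 7); (4|7)=+1, (3|7)=-1; sign (−1)^0·+1^0·-1^2 = +1.
(a,b)_2: α=-2, β=-2; u≡5, v≡1 (mod 8); ε(u)ε(v)=0·0, αω(v)=-2·0, βω(u)=-2·1; sum ≡ 0  ⇒  +1.
|Ram(422389, 5491057)| = 2, even; anisotropic at {13, 43}.

[13, 43]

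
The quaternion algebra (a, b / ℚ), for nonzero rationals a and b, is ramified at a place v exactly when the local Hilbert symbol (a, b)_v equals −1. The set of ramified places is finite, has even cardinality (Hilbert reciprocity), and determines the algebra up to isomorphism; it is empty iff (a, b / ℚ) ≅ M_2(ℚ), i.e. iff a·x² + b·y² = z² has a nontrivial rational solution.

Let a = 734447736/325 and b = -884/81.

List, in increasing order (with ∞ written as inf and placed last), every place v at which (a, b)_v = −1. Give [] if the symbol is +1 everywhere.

[17, 29]

Mod squares: a ≡ 243542, b ≡ -221. Check v ∈ {∞, 2, 3, 5, 11, 13, 17, 19, 29}.
v=19: a=19^1·(≡12), b=19^0·(≡17) mod 19; (12|19)=-1, (17|19)=+1; (−1)^{1·0·9}·(-1)^0·(+1)^1 = +1.
v=29: a=29^1·(≡14), b=29^0·(≡12) mod 29; (14|29)=-1, (12|29)=-1; (−1)^{1·0·14}·(-1)^0·(-1)^1 = -1.
v=∞: 243542 > 0 and -221 < 0  ⇒  (a,b)_∞ = +1.
v=5: a=5^-2·(≡2), b=5^0·(≡1) mod 5; (2|5)=-1, (1|5)=+1; (−1)^{-2·0·2}·(-1)^0·(+1)^-2 = +1.
v=17: a=17^1·(≡14), b=17^1·(≡13) mod 17; (14|17)=-1, (13|17)=+1; (−1)^{1·1·8}·(-1)^1·(+1)^1 = -1.
v=3: a=3^4·(≡2), b=3^-4·(≡1) mod 3; (2|3)=-1, (1|3)=+1; (−1)^{4·-4·1}·(-1)^-4·(+1)^4 = +1.
v=13: a=13^-1·(≡4), b=13^1·(≡12) mod 13; (4|13)=+1, (12|13)=+1; (−1)^{-1·1·6}·(+1)^1·(+1)^-1 = +1.
v=2: v_2(a)=3, v_2(b)=2; units ≡ 3, 3 (mod 8); ε·ε+αω+βω = 1·1+3·1+2·1 ≡ 0  ⇒  (a,b)_2 = +1.
v=11: a=11^2·(≡10), b=11^0·(≡10) mod 11; (10|11)=-1, (10|11)=-1; (−1)^{2·0·5}·(-1)^0·(-1)^2 = +1.
Ram(243542, -221) = {17, 29}; no ℚ_17-point on the conic.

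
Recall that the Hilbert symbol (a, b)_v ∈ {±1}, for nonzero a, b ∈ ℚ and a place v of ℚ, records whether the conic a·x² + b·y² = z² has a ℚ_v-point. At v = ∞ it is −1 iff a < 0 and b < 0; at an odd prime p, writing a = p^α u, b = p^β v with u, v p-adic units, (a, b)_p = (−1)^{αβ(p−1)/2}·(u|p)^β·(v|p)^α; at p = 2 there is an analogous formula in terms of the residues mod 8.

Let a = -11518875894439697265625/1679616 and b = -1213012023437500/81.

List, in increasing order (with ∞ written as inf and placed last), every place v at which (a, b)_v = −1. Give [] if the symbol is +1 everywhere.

(a, b) ≡ (-1105, -55) mod (ℚ^×)²; places V = {2, 3, 5, 11, 13, 17, ∞}.
(a,b)_13: α=3, u≡6; β=2, v≡3 (mod 13); (6|13)=-1, (3|13)=+1; sign (−1)^0·-1^2·+1^3 = +1.
(a,b)_11: α=2, u≡2; β=1, v≡6 (mod 11); (2|11)=-1, (6|11)=-1; sign (−1)^0·-1^1·-1^2 = -1.
(a,b)_17: α=5, u≡5; β=4, v≡4 (mod 17); (5|17)=-1, (4|17)=+1; sign (−1)^0·-1^4·+1^5 = +1.
(a,b)_5: α=15, u≡1; β=9, v≡4 (mod 5); (1|5)=+1, (4|5)=+1; sign (−1)^0·+1^9·+1^15 = +1.
(a,b)_∞: sgn(-1105)=−, sgn(-55)=−, so -1.
(a,b)_3: α=-8, u≡2; β=-4, v≡2 (mod 3); (2|3)=-1, (2|3)=-1; sign (−1)^0·-1^-4·-1^-8 = +1.
(a,b)_2: α=-8, β=2; u≡7, v≡1 (mod 8); ε(u)ε(v)=1·0, αω(v)=-8·0, βω(u)=2·0; sum ≡ 0  ⇒  +1.
|Ram(-1105, -55)| = 2, even; anisotropic at {11, ∞}.

[11, inf]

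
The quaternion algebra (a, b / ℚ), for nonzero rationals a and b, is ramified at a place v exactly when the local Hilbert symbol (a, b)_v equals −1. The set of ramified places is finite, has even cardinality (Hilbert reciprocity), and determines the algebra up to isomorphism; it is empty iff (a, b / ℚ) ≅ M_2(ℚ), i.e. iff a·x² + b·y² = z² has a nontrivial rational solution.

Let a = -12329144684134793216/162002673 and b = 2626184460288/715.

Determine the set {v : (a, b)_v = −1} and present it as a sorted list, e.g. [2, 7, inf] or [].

Mod squares: a ≡ -96577, b ≡ 1874730. Check v ∈ {∞, 2, 3, 5, 7, 11, 13, 17, 19, 23, 43}.
v=∞: -96577 < 0 and 1874730 > 0  ⇒  (a,b)_∞ = +1.
v=43: a=43^2·(≡13), b=43^2·(≡15) mod 43; (13|43)=+1, (15|43)=+1; (−1)^{2·2·21}·(+1)^2·(+1)^2 = +1.
v=19: a=19^1·(≡5), b=19^1·(≡15) mod 19; (5|19)=+1, (15|19)=-1; (−1)^{1·1·9}·(+1)^1·(-1)^1 = +1.
v=5: a=5^0·(≡3), b=5^-1·(≡1) mod 5; (3|5)=-1, (1|5)=+1; (−1)^{0·-1·2}·(-1)^-1·(+1)^0 = -1.
v=13: a=13^1·(≡8), b=13^-1·(≡4) mod 13; (8|13)=-1, (4|13)=+1; (−1)^{1·-1·6}·(-1)^-1·(+1)^1 = -1.
v=3: a=3^-4·(≡2), b=3^1·(≡1) mod 3; (2|3)=-1, (1|3)=+1; (−1)^{-4·1·1}·(-1)^1·(+1)^-4 = -1.
v=11: a=11^0·(≡3), b=11^-1·(≡7) mod 11; (3|11)=+1, (7|11)=-1; (−1)^{0·-1·5}·(+1)^-1·(-1)^0 = +1.
v=23: a=23^5·(≡7), b=23^3·(≡15) mod 23; (7|23)=-1, (15|23)=-1; (−1)^{5·3·11}·(-1)^3·(-1)^5 = -1.
v=17: a=17^-1·(≡11), b=17^0·(≡8) mod 17; (11|17)=-1, (8|17)=+1; (−1)^{-1·0·8}·(-1)^0·(+1)^-1 = +1.
v=2: v_2(a)=22, v_2(b)=11; units ≡ 7, 5 (mod 8); ε·ε+αω+βω = 1·0+22·1+11·0 ≡ 0  ⇒  (a,b)_2 = +1.
v=7: a=7^-6·(≡1), b=7^0·(≡4) mod 7; (1|7)=+1, (4|7)=+1; (−1)^{-6·0·3}·(+1)^0·(+1)^-6 = +1.
|Ram(-96577, 1874730)| = 4, even; anisotropic at {3, 5, 13, 23}.

[3, 5, 13, 23]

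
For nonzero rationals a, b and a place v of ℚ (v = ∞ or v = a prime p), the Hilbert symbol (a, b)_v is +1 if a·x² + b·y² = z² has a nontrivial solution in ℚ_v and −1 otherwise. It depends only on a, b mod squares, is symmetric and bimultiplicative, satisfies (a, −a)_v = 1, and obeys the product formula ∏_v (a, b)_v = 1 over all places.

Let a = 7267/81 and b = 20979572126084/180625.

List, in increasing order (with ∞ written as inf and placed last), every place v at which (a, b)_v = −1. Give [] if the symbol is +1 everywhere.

[31, 43]

Mod squares: a ≡ 43, b ≡ 710489. Check v ∈ {∞, 2, 3, 5, 11, 13, 17, 19, 31, 41, 43}.
v=13: a=13^2·(≡10), b=13^3·(≡10) mod 13; (10|13)=+1, (10|13)=+1; (−1)^{2·3·6}·(+1)^3·(+1)^2 = +1.
v=11: a=11^0·(≡10), b=11^2·(≡2) mod 11; (10|11)=-1, (2|11)=-1; (−1)^{0·2·5}·(-1)^2·(-1)^0 = +1.
v=17: a=17^0·(≡15), b=17^-2·(≡13) mod 17; (15|17)=+1, (13|17)=+1; (−1)^{0·-2·8}·(+1)^-2·(+1)^0 = +1.
v=41: a=41^0·(≡31), b=41^1·(≡22) mod 41; (31|41)=+1, (22|41)=-1; (−1)^{0·1·20}·(+1)^1·(-1)^0 = +1.
v=∞: 43 > 0 and 710489 > 0  ⇒  (a,b)_∞ = +1.
v=2: v_2(a)=0, v_2(b)=2; units ≡ 3, 1 (mod 8); ε·ε+αω+βω = 1·0+0·0+2·1 ≡ 0  ⇒  (a,b)_2 = +1.
v=43: a=43^1·(≡35), b=43^1·(≡6) mod 43; (35|43)=+1, (6|43)=+1; (−1)^{1·1·21}·(+1)^1·(+1)^1 = -1.
v=31: a=31^0·(≡17), b=31^1·(≡10) mod 31; (17|31)=-1, (10|31)=+1; (−1)^{0·1·15}·(-1)^1·(+1)^0 = -1.
v=3: a=3^-4·(≡1), b=3^0·(≡2) mod 3; (1|3)=+1, (2|3)=-1; (−1)^{-4·0·1}·(+1)^0·(-1)^-4 = +1.
v=19: a=19^0·(≡17), b=19^2·(≡2) mod 19; (17|19)=+1, (2|19)=-1; (−1)^{0·2·9}·(+1)^2·(-1)^0 = +1.
v=5: a=5^0·(≡2), b=5^-4·(≡1) mod 5; (2|5)=-1, (1|5)=+1; (−1)^{0·-4·2}·(-1)^-4·(+1)^0 = +1.
|Ram(43, 710489)| = 2, even; anisotropic at {31, 43}.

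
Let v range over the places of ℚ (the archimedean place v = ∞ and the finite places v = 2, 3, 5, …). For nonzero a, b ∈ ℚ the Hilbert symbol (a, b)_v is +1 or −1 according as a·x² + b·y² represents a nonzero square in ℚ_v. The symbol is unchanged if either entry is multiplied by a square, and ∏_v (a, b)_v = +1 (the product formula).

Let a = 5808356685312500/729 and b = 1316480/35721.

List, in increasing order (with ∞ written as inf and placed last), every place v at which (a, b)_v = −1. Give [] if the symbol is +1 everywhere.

[2, 5, 19, 31]

(a, b) ≡ (1451885, 170) mod (ℚ^×)²; places V = {2, 3, 5, 7, 11, 17, 19, 23, 29, 31, ∞}.
(a,b)_11: α=2, u≡7; β=2, v≡3 (mod 11); (7|11)=-1, (3|11)=+1; sign (−1)^0·-1^2·+1^2 = +1.
(a,b)_17: α=1, u≡14; β=1, v≡14 (mod 17); (14|17)=-1, (14|17)=-1; sign (−1)^0·-1^1·-1^1 = +1.
(a,b)_29: α=1, u≡10; β=0, v≡13 (mod 29); (10|29)=-1, (13|29)=+1; sign (−1)^0·-1^0·+1^1 = +1.
(a,b)_3: α=-6, u≡2; β=-6, v≡2 (mod 3); (2|3)=-1, (2|3)=-1; sign (−1)^0·-1^-6·-1^-6 = +1.
(a,b)_5: α=7, u≡3; β=1, v≡1 (mod 5); (3|5)=-1, (1|5)=+1; sign (−1)^0·-1^1·+1^7 = -1.
(a,b)_7: α=0, u≡4; β=-2, v≡4 (mod 7); (4|7)=+1, (4|7)=+1; sign (−1)^0·+1^-2·+1^0 = +1.
(a,b)_19: α=1, u≡5; β=0, v≡8 (mod 19); (5|19)=+1, (8|19)=-1; sign (−1)^0·+1^0·-1^1 = -1.
(a,b)_23: α=2, u≡5; β=0, v≡3 (mod 23); (5|23)=-1, (3|23)=+1; sign (−1)^0·-1^0·+1^2 = +1.
(a,b)_2: α=2, β=7; u≡5, v≡5 (mod 8); ε(u)ε(v)=0·0, αω(v)=2·1, βω(u)=7·1; sum ≡ 1  ⇒  -1.
(a,b)_∞: sgn(1451885)=+, sgn(170)=+, so +1.
(a,b)_31: α=1, u≡9; β=0, v≡21 (mod 31); (9|31)=+1, (21|31)=-1; sign (−1)^0·+1^0·-1^1 = -1.
Ram(1451885, 170) = {2, 5, 19, 31}; no ℚ_2-point on the conic.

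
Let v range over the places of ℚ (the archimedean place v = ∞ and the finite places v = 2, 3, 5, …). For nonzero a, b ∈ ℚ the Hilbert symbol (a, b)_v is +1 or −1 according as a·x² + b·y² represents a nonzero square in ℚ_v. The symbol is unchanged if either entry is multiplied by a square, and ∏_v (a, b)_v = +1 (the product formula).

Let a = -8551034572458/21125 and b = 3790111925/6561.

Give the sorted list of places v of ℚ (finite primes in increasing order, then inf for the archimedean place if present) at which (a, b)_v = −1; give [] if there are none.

[2, 3, 5, 17, 23, 31]

(a, b) ≡ (-15810, 437) mod (ℚ^×)²; places V = {2, 3, 5, 7, 13, 17, 19, 23, 31, ∞}.
(a,b)_19: α=2, u≡9; β=3, v≡6 (mod 19); (9|19)=+1, (6|19)=+1; sign (−1)^0·+1^3·+1^2 = +1.
(a,b)_13: α=-2, u≡8; β=0, v≡6 (mod 13); (8|13)=-1, (6|13)=-1; sign (−1)^0·-1^0·-1^-2 = +1.
(a,b)_31: α=1, u≡17; β=2, v≡13 (mod 31); (17|31)=-1, (13|31)=-1; sign (−1)^0·-1^2·-1^1 = -1.
(a,b)_17: α=3, u≡14; β=0, v≡12 (mod 17); (14|17)=-1, (12|17)=-1; sign (−1)^0·-1^0·-1^3 = -1.
(a,b)_5: α=-3, u≡3; β=2, v≡2 (mod 5); (3|5)=-1, (2|5)=-1; sign (−1)^0·-1^2·-1^-3 = -1.
(a,b)_2: α=1, β=0; u≡7, v≡5 (mod 8); ε(u)ε(v)=1·0, αω(v)=1·1, βω(u)=0·0; sum ≡ 1  ⇒  -1.
(a,b)_∞: sgn(-15810)=−, sgn(437)=+, so +1.
(a,b)_23: α=2, u≡20; β=1, v≡7 (mod 23); (20|23)=-1, (7|23)=-1; sign (−1)^0·-1^1·-1^2 = -1.
(a,b)_3: α=1, u≡1; β=-8, v≡2 (mod 3); (1|3)=+1, (2|3)=-1; sign (−1)^0·+1^-8·-1^1 = -1.
(a,b)_7: α=2, u≡6; β=0, v≡6 (mod 7); (6|7)=-1, (6|7)=-1; sign (−1)^0·-1^0·-1^2 = +1.
Ram(-15810, 437) = {2, 3, 5, 17, 23, 31}; no ℚ_2-point on the conic.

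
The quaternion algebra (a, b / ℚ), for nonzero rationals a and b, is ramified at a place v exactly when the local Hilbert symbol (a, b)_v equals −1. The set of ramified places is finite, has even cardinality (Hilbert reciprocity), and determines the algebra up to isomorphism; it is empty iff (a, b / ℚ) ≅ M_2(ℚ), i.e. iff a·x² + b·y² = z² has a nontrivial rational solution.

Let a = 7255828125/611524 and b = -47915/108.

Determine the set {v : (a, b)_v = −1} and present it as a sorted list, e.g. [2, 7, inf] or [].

Mod squares: a ≡ 13, b ≡ -105. Check v ∈ {∞, 2, 3, 5, 7, 13, 17, 23, 37}.
v=3: a=3^6·(≡1), b=3^-3·(≡1) mod 3; (1|3)=+1, (1|3)=+1; (−1)^{6·-3·1}·(+1)^-3·(+1)^6 = +1.
v=5: a=5^6·(≡2), b=5^1·(≡4) mod 5; (2|5)=-1, (4|5)=+1; (−1)^{6·1·2}·(-1)^1·(+1)^6 = -1.
v=2: v_2(a)=-2, v_2(b)=-2; units ≡ 5, 7 (mod 8); ε·ε+αω+βω = 0·1+-2·0+-2·1 ≡ 0  ⇒  (a,b)_2 = +1.
v=7: a=7^2·(≡5), b=7^1·(≡5) mod 7; (5|7)=-1, (5|7)=-1; (−1)^{2·1·3}·(-1)^1·(-1)^2 = -1.
v=37: a=37^0·(≡19), b=37^2·(≡24) mod 37; (19|37)=-1, (24|37)=-1; (−1)^{0·2·18}·(-1)^2·(-1)^0 = +1.
v=23: a=23^-2·(≡4), b=23^0·(≡14) mod 23; (4|23)=+1, (14|23)=-1; (−1)^{-2·0·11}·(+1)^0·(-1)^-2 = +1.
v=17: a=17^-2·(≡13), b=17^0·(≡7) mod 17; (13|17)=+1, (7|17)=-1; (−1)^{-2·0·8}·(+1)^0·(-1)^-2 = +1.
v=13: a=13^1·(≡4), b=13^0·(≡4) mod 13; (4|13)=+1, (4|13)=+1; (−1)^{1·0·6}·(+1)^0·(+1)^1 = +1.
v=∞: 13 > 0 and -105 < 0  ⇒  (a,b)_∞ = +1.
|Ram(13, -105)| = 2, even; anisotropic at {5, 7}.

[5, 7]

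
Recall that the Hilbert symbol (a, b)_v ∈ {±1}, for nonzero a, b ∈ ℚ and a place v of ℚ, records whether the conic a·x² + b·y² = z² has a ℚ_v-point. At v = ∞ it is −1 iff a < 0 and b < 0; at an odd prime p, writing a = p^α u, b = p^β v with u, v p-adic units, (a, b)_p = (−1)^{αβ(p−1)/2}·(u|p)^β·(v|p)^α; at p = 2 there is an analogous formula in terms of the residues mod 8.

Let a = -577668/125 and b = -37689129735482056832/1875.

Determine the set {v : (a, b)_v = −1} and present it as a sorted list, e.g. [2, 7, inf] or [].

[2, 3, 13, inf]

(a, b) ≡ (-1365, -6) mod (ℚ^×)²; places V = {2, 3, 5, 7, 11, 13, 23, 37, ∞}.
(a,b)_23: α=2, u≡15; β=2, v≡19 (mod 23); (15|23)=-1, (19|23)=-1; sign (−1)^0·-1^2·-1^2 = +1.
(a,b)_2: α=2, β=7; u≡3, v≡5 (mod 8); ε(u)ε(v)=1·0, αω(v)=2·1, βω(u)=7·1; sum ≡ 1  ⇒  -1.
(a,b)_37: α=0, u≡30; β=2, v≡18 (mod 37); (30|37)=+1, (18|37)=-1; sign (−1)^0·+1^2·-1^0 = +1.
(a,b)_7: α=1, u≡1; β=6, v≡1 (mod 7); (1|7)=+1, (1|7)=+1; sign (−1)^0·+1^6·+1^1 = +1.
(a,b)_5: α=-3, u≡2; β=-4, v≡1 (mod 5); (2|5)=-1, (1|5)=+1; sign (−1)^0·-1^-4·+1^-3 = +1.
(a,b)_11: α=0, u≡2; β=2, v≡3 (mod 11); (2|11)=-1, (3|11)=+1; sign (−1)^0·-1^2·+1^0 = +1.
(a,b)_13: α=1, u≡3; β=4, v≡8 (mod 13); (3|13)=+1, (8|13)=-1; sign (−1)^0·+1^4·-1^1 = -1.
(a,b)_∞: sgn(-1365)=−, sgn(-6)=−, so -1.
(a,b)_3: α=1, u≡1; β=-1, v≡1 (mod 3); (1|3)=+1, (1|3)=+1; sign (−1)^1·+1^-1·+1^1 = -1.
Ram(-1365, -6) = {2, 3, 13, ∞}; no ℚ_2-point on the conic.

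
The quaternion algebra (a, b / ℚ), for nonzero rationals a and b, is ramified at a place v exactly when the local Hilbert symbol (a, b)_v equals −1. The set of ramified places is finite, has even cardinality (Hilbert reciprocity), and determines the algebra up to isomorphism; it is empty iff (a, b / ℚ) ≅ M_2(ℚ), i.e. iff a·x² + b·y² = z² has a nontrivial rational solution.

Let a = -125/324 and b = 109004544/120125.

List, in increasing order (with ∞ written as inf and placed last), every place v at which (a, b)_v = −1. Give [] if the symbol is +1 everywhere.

[2, 17]

Mod squares: a ≡ -5, b ≡ 1955. Check v ∈ {∞, 2, 3, 5, 11, 17, 23, 31}.
v=3: a=3^-4·(≡1), b=3^2·(≡2) mod 3; (1|3)=+1, (2|3)=-1; (−1)^{-4·2·1}·(+1)^2·(-1)^-4 = +1.
v=31: a=31^0·(≡11), b=31^-2·(≡19) mod 31; (11|31)=-1, (19|31)=+1; (−1)^{0·-2·15}·(-1)^-2·(+1)^0 = +1.
v=23: a=23^0·(≡18), b=23^1·(≡13) mod 23; (18|23)=+1, (13|23)=+1; (−1)^{0·1·11}·(+1)^1·(+1)^0 = +1.
v=∞: -5 < 0 and 1955 > 0  ⇒  (a,b)_∞ = +1.
v=2: v_2(a)=-2, v_2(b)=8; units ≡ 3, 3 (mod 8); ε·ε+αω+βω = 1·1+-2·1+8·1 ≡ 1  ⇒  (a,b)_2 = -1.
v=5: a=5^3·(≡1), b=5^-3·(≡4) mod 5; (1|5)=+1, (4|5)=+1; (−1)^{3·-3·2}·(+1)^-3·(+1)^3 = +1.
v=17: a=17^0·(≡11), b=17^1·(≡2) mod 17; (11|17)=-1, (2|17)=+1; (−1)^{0·1·8}·(-1)^1·(+1)^0 = -1.
v=11: a=11^0·(≡8), b=11^2·(≡6) mod 11; (8|11)=-1, (6|11)=-1; (−1)^{0·2·5}·(-1)^2·(-1)^0 = +1.
Ram(-5, 1955) = {2, 17}; no ℚ_2-point on the conic.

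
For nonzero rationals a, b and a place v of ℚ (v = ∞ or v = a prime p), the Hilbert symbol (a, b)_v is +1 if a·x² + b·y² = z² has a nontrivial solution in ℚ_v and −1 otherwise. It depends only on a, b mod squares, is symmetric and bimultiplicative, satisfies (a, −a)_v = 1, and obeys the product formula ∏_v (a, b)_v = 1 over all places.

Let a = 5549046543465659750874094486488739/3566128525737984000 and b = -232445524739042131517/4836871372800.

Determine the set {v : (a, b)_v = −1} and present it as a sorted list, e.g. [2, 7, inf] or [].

[]

(a, b) ≡ (1365, -8151) mod (ℚ^×)²; places V = {2, 3, 5, 7, 11, 13, 19, 31, 37, ∞}.
(a,b)_37: α=2, u≡9; β=0, v≡1 (mod 37); (9|37)=+1, (1|37)=+1; sign (−1)^0·+1^0·+1^2 = +1.
(a,b)_3: α=-3, u≡2; β=-1, v≡1 (mod 3); (2|3)=-1, (1|3)=+1; sign (−1)^1·-1^-1·+1^-3 = +1.
(a,b)_13: α=15, u≡1; β=9, v≡9 (mod 13); (1|13)=+1, (9|13)=+1; sign (−1)^0·+1^9·+1^15 = +1.
(a,b)_∞: sgn(1365)=+, sgn(-8151)=−, so +1.
(a,b)_19: α=4, u≡9; β=3, v≡3 (mod 19); (9|19)=+1, (3|19)=-1; sign (−1)^0·+1^3·-1^4 = +1.
(a,b)_11: α=6, u≡5; β=3, v≡7 (mod 11); (5|11)=+1, (7|11)=-1; sign (−1)^0·+1^3·-1^6 = +1.
(a,b)_7: α=3, u≡5; β=4, v≡4 (mod 7); (5|7)=-1, (4|7)=+1; sign (−1)^0·-1^4·+1^3 = +1.
(a,b)_5: α=-3, u≡2; β=-2, v≡4 (mod 5); (2|5)=-1, (4|5)=+1; sign (−1)^0·-1^-2·+1^-3 = +1.
(a,b)_31: α=-2, u≡1; β=-2, v≡9 (mod 31); (1|31)=+1, (9|31)=+1; sign (−1)^0·+1^-2·+1^-2 = +1.
(a,b)_2: α=-40, β=-26; u≡5, v≡1 (mod 8); ε(u)ε(v)=0·0, αω(v)=-40·0, βω(u)=-26·1; sum ≡ 0  ⇒  +1.
Ram(a, b) = ∅: the form 1365·x² + -8151·y² − z² is isotropic over every ℚ_v, so by Hasse–Minkowski it is isotropic over ℚ.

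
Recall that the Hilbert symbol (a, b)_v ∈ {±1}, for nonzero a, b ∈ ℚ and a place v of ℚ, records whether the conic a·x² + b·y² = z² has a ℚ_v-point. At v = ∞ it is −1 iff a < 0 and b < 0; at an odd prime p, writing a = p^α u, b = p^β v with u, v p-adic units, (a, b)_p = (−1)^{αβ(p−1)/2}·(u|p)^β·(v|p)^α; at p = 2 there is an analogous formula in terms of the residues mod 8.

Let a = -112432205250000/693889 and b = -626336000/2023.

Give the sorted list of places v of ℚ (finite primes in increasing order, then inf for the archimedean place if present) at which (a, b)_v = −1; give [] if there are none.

Mod squares: a ≡ -69, b ≡ -1295. Check v ∈ {∞, 2, 3, 5, 7, 17, 23, 37}.
v=17: a=17^-2·(≡13), b=17^-2·(≡7) mod 17; (13|17)=+1, (7|17)=-1; (−1)^{-2·-2·8}·(+1)^-2·(-1)^-2 = +1.
v=37: a=37^2·(≡14), b=37^1·(≡17) mod 37; (14|37)=-1, (17|37)=-1; (−1)^{2·1·18}·(-1)^1·(-1)^2 = -1.
v=3: a=3^3·(≡1), b=3^0·(≡1) mod 3; (1|3)=+1, (1|3)=+1; (−1)^{3·0·1}·(+1)^0·(+1)^3 = +1.
v=5: a=5^6·(≡1), b=5^3·(≡4) mod 5; (1|5)=+1, (4|5)=+1; (−1)^{6·3·2}·(+1)^3·(+1)^6 = +1.
v=7: a=7^-4·(≡4), b=7^-1·(≡2) mod 7; (4|7)=+1, (2|7)=+1; (−1)^{-4·-1·3}·(+1)^-1·(+1)^-4 = +1.
v=2: v_2(a)=4, v_2(b)=8; units ≡ 3, 1 (mod 8); ε·ε+αω+βω = 1·0+4·0+8·1 ≡ 0  ⇒  (a,b)_2 = +1.
v=∞: -69 < 0 and -1295 < 0  ⇒  (a,b)_∞ = -1.
v=23: a=23^3·(≡10), b=23^2·(≡6) mod 23; (10|23)=-1, (6|23)=+1; (−1)^{3·2·11}·(-1)^2·(+1)^3 = +1.
Ram(-69, -1295) = {37, ∞}; no ℚ_37-point on the conic.

[37, inf]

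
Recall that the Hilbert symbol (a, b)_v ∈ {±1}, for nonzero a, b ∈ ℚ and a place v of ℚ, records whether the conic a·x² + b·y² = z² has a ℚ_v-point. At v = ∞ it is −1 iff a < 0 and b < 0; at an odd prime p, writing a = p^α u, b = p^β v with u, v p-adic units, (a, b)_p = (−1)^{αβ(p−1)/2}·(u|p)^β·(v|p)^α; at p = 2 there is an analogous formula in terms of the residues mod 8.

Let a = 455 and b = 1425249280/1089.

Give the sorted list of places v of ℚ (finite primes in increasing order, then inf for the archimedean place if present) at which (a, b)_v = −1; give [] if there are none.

Mod squares: a ≡ 455, b ≡ 28405. Check v ∈ {∞, 2, 3, 5, 7, 11, 13, 19, 23}.
v=11: a=11^0·(≡4), b=11^-2·(≡9) mod 11; (4|11)=+1, (9|11)=+1; (−1)^{0·-2·5}·(+1)^-2·(+1)^0 = +1.
v=5: a=5^1·(≡1), b=5^1·(≡4) mod 5; (1|5)=+1, (4|5)=+1; (−1)^{1·1·2}·(+1)^1·(+1)^1 = +1.
v=19: a=19^0·(≡18), b=19^1·(≡3) mod 19; (18|19)=-1, (3|19)=-1; (−1)^{0·1·9}·(-1)^1·(-1)^0 = -1.
v=13: a=13^1·(≡9), b=13^1·(≡10) mod 13; (9|13)=+1, (10|13)=+1; (−1)^{1·1·6}·(+1)^1·(+1)^1 = +1.
v=23: a=23^0·(≡18), b=23^1·(≡3) mod 23; (18|23)=+1, (3|23)=+1; (−1)^{0·1·11}·(+1)^1·(+1)^0 = +1.
v=7: a=7^1·(≡2), b=7^2·(≡3) mod 7; (2|7)=+1, (3|7)=-1; (−1)^{1·2·3}·(+1)^2·(-1)^1 = -1.
v=∞: 455 > 0 and 28405 > 0  ⇒  (a,b)_∞ = +1.
v=3: a=3^0·(≡2), b=3^-2·(≡1) mod 3; (2|3)=-1, (1|3)=+1; (−1)^{0·-2·1}·(-1)^-2·(+1)^0 = +1.
v=2: v_2(a)=0, v_2(b)=10; units ≡ 7, 5 (mod 8); ε·ε+αω+βω = 1·0+0·1+10·0 ≡ 0  ⇒  (a,b)_2 = +1.
Ram(455, 28405) = {7, 19}; no ℚ_7-point on the conic.

[7, 19]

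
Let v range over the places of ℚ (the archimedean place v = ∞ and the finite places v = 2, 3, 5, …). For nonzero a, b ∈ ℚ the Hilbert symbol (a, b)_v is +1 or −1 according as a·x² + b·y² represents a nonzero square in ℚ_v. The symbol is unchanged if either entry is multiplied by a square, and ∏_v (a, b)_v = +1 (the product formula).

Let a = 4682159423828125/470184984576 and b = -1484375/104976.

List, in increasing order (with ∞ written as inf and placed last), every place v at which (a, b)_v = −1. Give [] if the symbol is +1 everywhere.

[5, 17]

Mod squares: a ≡ 510, b ≡ -95. Check v ∈ {∞, 2, 3, 5, 17, 19}.
v=19: a=19^2·(≡1), b=19^1·(≡3) mod 19; (1|19)=+1, (3|19)=-1; (−1)^{2·1·9}·(+1)^1·(-1)^2 = +1.
v=3: a=3^-15·(≡2), b=3^-8·(≡1) mod 3; (2|3)=-1, (1|3)=+1; (−1)^{-15·-8·1}·(-1)^-8·(+1)^-15 = +1.
v=5: a=5^17·(≡2), b=5^7·(≡1) mod 5; (2|5)=-1, (1|5)=+1; (−1)^{17·7·2}·(-1)^7·(+1)^17 = -1.
v=∞: 510 > 0 and -95 < 0  ⇒  (a,b)_∞ = +1.
v=17: a=17^1·(≡1), b=17^0·(≡14) mod 17; (1|17)=+1, (14|17)=-1; (−1)^{1·0·8}·(+1)^0·(-1)^1 = -1.
v=2: v_2(a)=-15, v_2(b)=-4; units ≡ 7, 1 (mod 8); ε·ε+αω+βω = 1·0+-15·0+-4·0 ≡ 0  ⇒  (a,b)_2 = +1.
|Ram(510, -95)| = 2, even; anisotropic at {5, 17}.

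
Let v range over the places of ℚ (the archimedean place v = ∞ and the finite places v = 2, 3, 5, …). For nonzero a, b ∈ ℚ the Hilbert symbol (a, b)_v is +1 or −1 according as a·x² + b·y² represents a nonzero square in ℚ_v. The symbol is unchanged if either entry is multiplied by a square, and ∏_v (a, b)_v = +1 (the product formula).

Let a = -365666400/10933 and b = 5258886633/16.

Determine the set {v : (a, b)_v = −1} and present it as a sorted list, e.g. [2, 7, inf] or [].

[]

Mod squares: a ≡ -16302, b ≡ 273. Check v ∈ {∞, 2, 3, 5, 7, 11, 13, 19, 29}.
v=3: a=3^7·(≡2), b=3^3·(≡1) mod 3; (2|3)=-1, (1|3)=+1; (−1)^{7·3·1}·(-1)^3·(+1)^7 = +1.
v=∞: -16302 < 0 and 273 > 0  ⇒  (a,b)_∞ = +1.
v=13: a=13^-1·(≡2), b=13^1·(≡6) mod 13; (2|13)=-1, (6|13)=-1; (−1)^{-1·1·6}·(-1)^1·(-1)^-1 = +1.
v=2: v_2(a)=5, v_2(b)=-4; units ≡ 1, 1 (mod 8); ε·ε+αω+βω = 0·0+5·0+-4·0 ≡ 0  ⇒  (a,b)_2 = +1.
v=5: a=5^2·(≡3), b=5^0·(≡3) mod 5; (3|5)=-1, (3|5)=-1; (−1)^{2·0·2}·(-1)^0·(-1)^2 = +1.
v=11: a=11^1·(≡4), b=11^2·(≡3) mod 11; (4|11)=+1, (3|11)=+1; (−1)^{1·2·5}·(+1)^2·(+1)^1 = +1.
v=29: a=29^-2·(≡4), b=29^0·(≡17) mod 29; (4|29)=+1, (17|29)=-1; (−1)^{-2·0·14}·(+1)^0·(-1)^-2 = +1.
v=19: a=19^1·(≡4), b=19^2·(≡17) mod 19; (4|19)=+1, (17|19)=+1; (−1)^{1·2·9}·(+1)^2·(+1)^1 = +1.
v=7: a=7^0·(≡1), b=7^3·(≡4) mod 7; (1|7)=+1, (4|7)=+1; (−1)^{0·3·3}·(+1)^3·(+1)^0 = +1.
Every local symbol is +1, so the conic -16302·x² + 273·y² = z² has ℚ_v-points for all v and hence a ℚ-point; (a, b / ℚ) ≅ M_2(ℚ).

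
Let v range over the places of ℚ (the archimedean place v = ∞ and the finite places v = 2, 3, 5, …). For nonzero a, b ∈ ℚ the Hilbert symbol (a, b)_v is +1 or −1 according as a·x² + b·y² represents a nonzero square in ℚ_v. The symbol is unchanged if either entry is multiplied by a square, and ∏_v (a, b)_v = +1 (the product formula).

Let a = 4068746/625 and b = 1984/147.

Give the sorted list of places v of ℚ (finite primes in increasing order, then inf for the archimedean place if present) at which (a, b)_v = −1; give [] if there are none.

(a, b) ≡ (33626, 93) mod (ℚ^×)²; places V = {2, 3, 5, 7, 11, 17, 23, 31, 43, ∞}.
(a,b)_43: α=1, u≡29; β=0, v≡29 (mod 43); (29|43)=-1, (29|43)=-1; sign (−1)^0·-1^0·-1^1 = -1.
(a,b)_3: α=0, u≡2; β=-1, v≡1 (mod 3); (2|3)=-1, (1|3)=+1; sign (−1)^0·-1^-1·+1^0 = -1.
(a,b)_11: α=2, u≡6; β=0, v≡1 (mod 11); (6|11)=-1, (1|11)=+1; sign (−1)^0·-1^0·+1^2 = +1.
(a,b)_7: α=0, u≡5; β=-2, v≡1 (mod 7); (5|7)=-1, (1|7)=+1; sign (−1)^0·-1^-2·+1^0 = +1.
(a,b)_23: α=1, u≡8; β=0, v≡16 (mod 23); (8|23)=+1, (16|23)=+1; sign (−1)^0·+1^0·+1^1 = +1.
(a,b)_2: α=1, β=6; u≡5, v≡5 (mod 8); ε(u)ε(v)=0·0, αω(v)=1·1, βω(u)=6·1; sum ≡ 1  ⇒  -1.
(a,b)_31: α=0, u≡24; β=1, v≡23 (mod 31); (24|31)=-1, (23|31)=-1; sign (−1)^0·-1^1·-1^0 = -1.
(a,b)_17: α=1, u≡14; β=0, v≡15 (mod 17); (14|17)=-1, (15|17)=+1; sign (−1)^0·-1^0·+1^1 = +1.
(a,b)_∞: sgn(33626)=+, sgn(93)=+, so +1.
(a,b)_5: α=-4, u≡1; β=0, v≡2 (mod 5); (1|5)=+1, (2|5)=-1; sign (−1)^0·+1^0·-1^-4 = +1.
|Ram(33626, 93)| = 4, even; anisotropic at {2, 3, 31, 43}.

[2, 3, 31, 43]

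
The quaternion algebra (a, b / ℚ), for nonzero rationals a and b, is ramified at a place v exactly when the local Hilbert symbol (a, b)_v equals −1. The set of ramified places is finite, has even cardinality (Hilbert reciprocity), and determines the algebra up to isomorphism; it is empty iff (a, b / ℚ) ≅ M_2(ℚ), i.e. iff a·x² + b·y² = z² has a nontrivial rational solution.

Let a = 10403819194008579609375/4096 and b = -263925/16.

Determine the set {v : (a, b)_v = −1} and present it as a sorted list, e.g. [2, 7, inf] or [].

Mod squares: a ≡ 1254855, b ≡ -1173. Check v ∈ {∞, 2, 3, 5, 7, 17, 19, 23, 37}.
v=37: a=37^1·(≡6), b=37^0·(≡9) mod 37; (6|37)=-1, (9|37)=+1; (−1)^{1·0·18}·(-1)^0·(+1)^1 = +1.
v=17: a=17^3·(≡8), b=17^1·(≡4) mod 17; (8|17)=+1, (4|17)=+1; (−1)^{3·1·8}·(+1)^1·(+1)^3 = +1.
v=∞: 1254855 > 0 and -1173 < 0  ⇒  (a,b)_∞ = +1.
v=23: a=23^4·(≡20), b=23^1·(≡3) mod 23; (20|23)=-1, (3|23)=+1; (−1)^{4·1·11}·(-1)^1·(+1)^4 = -1.
v=19: a=19^1·(≡1), b=19^0·(≡5) mod 19; (1|19)=+1, (5|19)=+1; (−1)^{1·0·9}·(+1)^0·(+1)^1 = +1.
v=2: v_2(a)=-12, v_2(b)=-4; units ≡ 7, 3 (mod 8); ε·ε+αω+βω = 1·1+-12·1+-4·0 ≡ 1  ⇒  (a,b)_2 = -1.
v=7: a=7^1·(≡2), b=7^0·(≡5) mod 7; (2|7)=+1, (5|7)=-1; (−1)^{1·0·3}·(+1)^0·(-1)^1 = -1.
v=5: a=5^7·(≡4), b=5^2·(≡3) mod 5; (4|5)=+1, (3|5)=-1; (−1)^{7·2·2}·(+1)^2·(-1)^7 = -1.
v=3: a=3^9·(≡1), b=3^3·(≡2) mod 3; (1|3)=+1, (2|3)=-1; (−1)^{9·3·1}·(+1)^3·(-1)^9 = +1.
(1254855, -1173 / ℚ) ramifies at {2, 5, 7, 23}: a division algebra.

[2, 5, 7, 23]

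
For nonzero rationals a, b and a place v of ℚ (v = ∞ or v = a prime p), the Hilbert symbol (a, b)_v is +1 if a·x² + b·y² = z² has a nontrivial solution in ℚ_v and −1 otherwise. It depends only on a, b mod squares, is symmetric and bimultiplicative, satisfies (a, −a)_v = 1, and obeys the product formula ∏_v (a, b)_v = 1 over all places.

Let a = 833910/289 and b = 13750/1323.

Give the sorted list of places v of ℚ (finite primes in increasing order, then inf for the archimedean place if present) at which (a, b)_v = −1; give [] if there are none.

[2, 7]

Mod squares: a ≡ 2310, b ≡ 66. Check v ∈ {∞, 2, 3, 5, 7, 11, 17, 19}.
v=∞: 2310 > 0 and 66 > 0  ⇒  (a,b)_∞ = +1.
v=3: a=3^1·(≡2), b=3^-3·(≡1) mod 3; (2|3)=-1, (1|3)=+1; (−1)^{1·-3·1}·(-1)^-3·(+1)^1 = +1.
v=11: a=11^1·(≡3), b=11^1·(≡6) mod 11; (3|11)=+1, (6|11)=-1; (−1)^{1·1·5}·(+1)^1·(-1)^1 = +1.
v=19: a=19^2·(≡17), b=19^0·(≡9) mod 19; (17|19)=+1, (9|19)=+1; (−1)^{2·0·9}·(+1)^0·(+1)^2 = +1.
v=7: a=7^1·(≡2), b=7^-2·(≡5) mod 7; (2|7)=+1, (5|7)=-1; (−1)^{1·-2·3}·(+1)^-2·(-1)^1 = -1.
v=17: a=17^-2·(≡9), b=17^0·(≡1) mod 17; (9|17)=+1, (1|17)=+1; (−1)^{-2·0·8}·(+1)^0·(+1)^-2 = +1.
v=2: v_2(a)=1, v_2(b)=1; units ≡ 3, 1 (mod 8); ε·ε+αω+βω = 1·0+1·0+1·1 ≡ 1  ⇒  (a,b)_2 = -1.
v=5: a=5^1·(≡3), b=5^4·(≡4) mod 5; (3|5)=-1, (4|5)=+1; (−1)^{1·4·2}·(-1)^4·(+1)^1 = +1.
|Ram(2310, 66)| = 2, even; anisotropic at {2, 7}.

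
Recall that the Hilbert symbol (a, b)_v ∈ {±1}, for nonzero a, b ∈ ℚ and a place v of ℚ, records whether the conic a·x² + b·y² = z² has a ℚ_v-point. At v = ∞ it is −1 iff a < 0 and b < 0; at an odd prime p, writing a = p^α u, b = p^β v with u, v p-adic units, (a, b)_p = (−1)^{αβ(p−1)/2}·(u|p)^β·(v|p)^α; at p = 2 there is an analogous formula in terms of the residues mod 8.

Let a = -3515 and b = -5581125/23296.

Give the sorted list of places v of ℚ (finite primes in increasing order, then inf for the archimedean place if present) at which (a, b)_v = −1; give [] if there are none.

[5, 7, 13, 19, 41, inf]

(a, b) ≡ (-3515, -18655) mod (ℚ^×)²; places V = {2, 3, 5, 7, 11, 13, 19, 37, 41, ∞}.
(a,b)_2: α=0, β=-8; u≡5, v≡1 (mod 8); ε(u)ε(v)=0·0, αω(v)=0·0, βω(u)=-8·1; sum ≡ 0  ⇒  +1.
(a,b)_41: α=0, u≡11; β=1, v≡25 (mod 41); (11|41)=-1, (25|41)=+1; sign (−1)^0·-1^1·+1^0 = -1.
(a,b)_5: α=1, u≡2; β=3, v≡1 (mod 5); (2|5)=-1, (1|5)=+1; sign (−1)^0·-1^3·+1^1 = -1.
(a,b)_11: α=0, u≡5; β=2, v≡1 (mod 11); (5|11)=+1, (1|11)=+1; sign (−1)^0·+1^2·+1^0 = +1.
(a,b)_13: α=0, u≡8; β=-1, v≡2 (mod 13); (8|13)=-1, (2|13)=-1; sign (−1)^0·-1^-1·-1^0 = -1.
(a,b)_3: α=0, u≡1; β=2, v≡2 (mod 3); (1|3)=+1, (2|3)=-1; sign (−1)^0·+1^2·-1^0 = +1.
(a,b)_19: α=1, u≡5; β=0, v≡15 (mod 19); (5|19)=+1, (15|19)=-1; sign (−1)^0·+1^0·-1^1 = -1.
(a,b)_37: α=1, u≡16; β=0, v≡27 (mod 37); (16|37)=+1, (27|37)=+1; sign (−1)^0·+1^0·+1^1 = +1.
(a,b)_∞: sgn(-3515)=−, sgn(-18655)=−, so -1.
(a,b)_7: α=0, u≡6; β=-1, v≡1 (mod 7); (6|7)=-1, (1|7)=+1; sign (−1)^0·-1^-1·+1^0 = -1.
|Ram(-3515, -18655)| = 6, even; anisotropic at {5, 7, 13, 19, 41, ∞}.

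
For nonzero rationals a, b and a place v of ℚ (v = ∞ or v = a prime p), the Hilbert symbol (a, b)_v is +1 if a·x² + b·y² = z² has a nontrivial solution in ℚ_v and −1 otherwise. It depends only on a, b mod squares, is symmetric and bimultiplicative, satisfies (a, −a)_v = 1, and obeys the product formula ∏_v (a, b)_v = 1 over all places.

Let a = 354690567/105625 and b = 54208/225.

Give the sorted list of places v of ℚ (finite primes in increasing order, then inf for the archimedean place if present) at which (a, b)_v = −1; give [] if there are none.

Mod squares: a ≡ 23, b ≡ 7. Check v ∈ {∞, 2, 3, 5, 7, 11, 13, 17, 23}.
v=11: a=11^2·(≡1), b=11^2·(≡6) mod 11; (1|11)=+1, (6|11)=-1; (−1)^{2·2·5}·(+1)^2·(-1)^2 = +1.
v=2: v_2(a)=0, v_2(b)=6; units ≡ 7, 7 (mod 8); ε·ε+αω+βω = 1·1+0·0+6·0 ≡ 1  ⇒  (a,b)_2 = -1.
v=5: a=5^-4·(≡3), b=5^-2·(≡2) mod 5; (3|5)=-1, (2|5)=-1; (−1)^{-4·-2·2}·(-1)^-2·(-1)^-4 = +1.
v=7: a=7^2·(≡1), b=7^1·(≡2) mod 7; (1|7)=+1, (2|7)=+1; (−1)^{2·1·3}·(+1)^1·(+1)^2 = +1.
v=17: a=17^2·(≡14), b=17^0·(≡3) mod 17; (14|17)=-1, (3|17)=-1; (−1)^{2·0·8}·(-1)^0·(-1)^2 = +1.
v=23: a=23^1·(≡4), b=23^0·(≡19) mod 23; (4|23)=+1, (19|23)=-1; (−1)^{1·0·11}·(+1)^0·(-1)^1 = -1.
v=13: a=13^-2·(≡10), b=13^0·(≡6) mod 13; (10|13)=+1, (6|13)=-1; (−1)^{-2·0·6}·(+1)^0·(-1)^-2 = +1.
v=∞: 23 > 0 and 7 > 0  ⇒  (a,b)_∞ = +1.
v=3: a=3^2·(≡2), b=3^-2·(≡1) mod 3; (2|3)=-1, (1|3)=+1; (−1)^{2·-2·1}·(-1)^-2·(+1)^2 = +1.
|Ram(23, 7)| = 2, even; anisotropic at {2, 23}.

[2, 23]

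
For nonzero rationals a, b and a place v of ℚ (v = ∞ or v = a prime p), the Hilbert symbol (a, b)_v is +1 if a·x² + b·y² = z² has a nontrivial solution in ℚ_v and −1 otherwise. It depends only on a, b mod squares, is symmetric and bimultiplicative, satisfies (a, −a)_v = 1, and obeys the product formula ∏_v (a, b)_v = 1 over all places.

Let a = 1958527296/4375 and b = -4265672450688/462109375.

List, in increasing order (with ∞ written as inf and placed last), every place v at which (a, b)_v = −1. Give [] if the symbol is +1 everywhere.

Mod squares: a ≡ 196707, b ≡ -393414. Check v ∈ {∞, 2, 3, 5, 7, 11, 13, 17, 19, 29}.
v=2: v_2(a)=6, v_2(b)=7; units ≡ 3, 5 (mod 8); ε·ε+αω+βω = 1·0+6·1+7·1 ≡ 1  ⇒  (a,b)_2 = -1.
v=13: a=13^0·(≡9), b=13^-2·(≡2) mod 13; (9|13)=+1, (2|13)=-1; (−1)^{0·-2·6}·(+1)^-2·(-1)^0 = +1.
v=5: a=5^-4·(≡3), b=5^-8·(≡4) mod 5; (3|5)=-1, (4|5)=+1; (−1)^{-4·-8·2}·(-1)^-8·(+1)^-4 = +1.
v=19: a=19^1·(≡9), b=19^1·(≡11) mod 19; (9|19)=+1, (11|19)=+1; (−1)^{1·1·9}·(+1)^1·(+1)^1 = -1.
v=29: a=29^1·(≡2), b=29^1·(≡24) mod 29; (2|29)=-1, (24|29)=+1; (−1)^{1·1·14}·(-1)^1·(+1)^1 = -1.
v=17: a=17^1·(≡3), b=17^1·(≡7) mod 17; (3|17)=-1, (7|17)=-1; (−1)^{1·1·8}·(-1)^1·(-1)^1 = +1.
v=∞: 196707 > 0 and -393414 < 0  ⇒  (a,b)_∞ = +1.
v=3: a=3^3·(≡1), b=3^5·(≡1) mod 3; (1|3)=+1, (1|3)=+1; (−1)^{3·5·1}·(+1)^5·(+1)^3 = -1.
v=7: a=7^-1·(≡6), b=7^-1·(≡4) mod 7; (6|7)=-1, (4|7)=+1; (−1)^{-1·-1·3}·(-1)^-1·(+1)^-1 = +1.
v=11: a=11^2·(≡9), b=11^4·(≡1) mod 11; (9|11)=+1, (1|11)=+1; (−1)^{2·4·5}·(+1)^4·(+1)^2 = +1.
|Ram(196707, -393414)| = 4, even; anisotropic at {2, 3, 19, 29}.

[2, 3, 19, 29]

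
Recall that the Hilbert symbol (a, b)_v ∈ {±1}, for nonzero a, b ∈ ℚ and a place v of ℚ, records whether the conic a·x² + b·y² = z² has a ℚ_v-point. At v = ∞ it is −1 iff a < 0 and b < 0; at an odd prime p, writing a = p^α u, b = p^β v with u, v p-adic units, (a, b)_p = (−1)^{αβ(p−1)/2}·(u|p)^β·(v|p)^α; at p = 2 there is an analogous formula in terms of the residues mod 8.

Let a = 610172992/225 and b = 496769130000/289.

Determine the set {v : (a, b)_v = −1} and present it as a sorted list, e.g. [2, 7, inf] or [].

Mod squares: a ≡ 78793, b ≡ 377. Check v ∈ {∞, 2, 3, 5, 11, 13, 17, 19, 29}.
v=19: a=19^1·(≡7), b=19^0·(≡1) mod 19; (7|19)=+1, (1|19)=+1; (−1)^{1·0·9}·(+1)^0·(+1)^1 = +1.
v=11: a=11^3·(≡8), b=11^4·(≡9) mod 11; (8|11)=-1, (9|11)=+1; (−1)^{3·4·5}·(-1)^4·(+1)^3 = +1.
v=2: v_2(a)=6, v_2(b)=4; units ≡ 1, 1 (mod 8); ε·ε+αω+βω = 0·0+6·0+4·0 ≡ 0  ⇒  (a,b)_2 = +1.
v=∞: 78793 > 0 and 377 > 0  ⇒  (a,b)_∞ = +1.
v=5: a=5^-2·(≡3), b=5^4·(≡2) mod 5; (3|5)=-1, (2|5)=-1; (−1)^{-2·4·2}·(-1)^4·(-1)^-2 = +1.
v=29: a=29^1·(≡22), b=29^1·(≡9) mod 29; (22|29)=+1, (9|29)=+1; (−1)^{1·1·14}·(+1)^1·(+1)^1 = +1.
v=13: a=13^1·(≡10), b=13^1·(≡3) mod 13; (10|13)=+1, (3|13)=+1; (−1)^{1·1·6}·(+1)^1·(+1)^1 = +1.
v=3: a=3^-2·(≡1), b=3^2·(≡2) mod 3; (1|3)=+1, (2|3)=-1; (−1)^{-2·2·1}·(+1)^2·(-1)^-2 = +1.
v=17: a=17^0·(≡4), b=17^-2·(≡7) mod 17; (4|17)=+1, (7|17)=-1; (−1)^{0·-2·8}·(+1)^-2·(-1)^0 = +1.
Every local symbol is +1, so the conic 78793·x² + 377·y² = z² has ℚ_v-points for all v and hence a ℚ-point; (a, b / ℚ) ≅ M_2(ℚ).

[]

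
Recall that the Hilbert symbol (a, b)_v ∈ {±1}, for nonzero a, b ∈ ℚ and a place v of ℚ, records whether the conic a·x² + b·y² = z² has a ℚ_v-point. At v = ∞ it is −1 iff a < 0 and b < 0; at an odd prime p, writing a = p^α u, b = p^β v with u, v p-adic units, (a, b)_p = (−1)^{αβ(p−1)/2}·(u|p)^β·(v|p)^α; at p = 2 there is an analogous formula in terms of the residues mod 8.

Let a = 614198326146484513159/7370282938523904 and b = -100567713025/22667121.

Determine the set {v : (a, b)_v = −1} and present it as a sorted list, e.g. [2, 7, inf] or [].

[2, 17, 31, 47]

(a, b) ≡ (31, -24769) mod (ℚ^×)²; places V = {2, 3, 5, 7, 11, 13, 17, 23, 31, 47, ∞}.
(a,b)_5: α=0, u≡1; β=2, v≡4 (mod 5); (1|5)=+1, (4|5)=+1; sign (−1)^0·+1^2·+1^0 = +1.
(a,b)_2: α=-8, β=0; u≡7, v≡7 (mod 8); ε(u)ε(v)=1·1, αω(v)=-8·0, βω(u)=0·0; sum ≡ 1  ⇒  -1.
(a,b)_∞: sgn(31)=+, sgn(-24769)=−, so +1.
(a,b)_17: α=4, u≡7; β=1, v≡14 (mod 17); (7|17)=-1, (14|17)=-1; sign (−1)^0·-1^1·-1^4 = -1.
(a,b)_47: α=2, u≡30; β=1, v≡2 (mod 47); (30|47)=-1, (2|47)=+1; sign (−1)^0·-1^1·+1^2 = -1.
(a,b)_23: α=-6, u≡12; β=-4, v≡2 (mod 23); (12|23)=+1, (2|23)=+1; sign (−1)^0·+1^-4·+1^-6 = +1.
(a,b)_3: α=-4, u≡1; β=-4, v≡2 (mod 3); (1|3)=+1, (2|3)=-1; sign (−1)^0·+1^-4·-1^-4 = +1.
(a,b)_13: α=0, u≡7; β=2, v≡1 (mod 13); (7|13)=-1, (1|13)=+1; sign (−1)^0·-1^2·+1^0 = +1.
(a,b)_31: α=7, u≡16; β=3, v≡20 (mod 31); (16|31)=+1, (20|31)=+1; sign (−1)^1·+1^3·+1^7 = -1.
(a,b)_7: α=-4, u≡6; β=0, v≡4 (mod 7); (6|7)=-1, (4|7)=+1; sign (−1)^0·-1^0·+1^-4 = +1.
(a,b)_11: α=2, u≡9; β=0, v≡3 (mod 11); (9|11)=+1, (3|11)=+1; sign (−1)^0·+1^0·+1^2 = +1.
(31, -24769 / ℚ) ramifies at {2, 17, 31, 47}: a division algebra.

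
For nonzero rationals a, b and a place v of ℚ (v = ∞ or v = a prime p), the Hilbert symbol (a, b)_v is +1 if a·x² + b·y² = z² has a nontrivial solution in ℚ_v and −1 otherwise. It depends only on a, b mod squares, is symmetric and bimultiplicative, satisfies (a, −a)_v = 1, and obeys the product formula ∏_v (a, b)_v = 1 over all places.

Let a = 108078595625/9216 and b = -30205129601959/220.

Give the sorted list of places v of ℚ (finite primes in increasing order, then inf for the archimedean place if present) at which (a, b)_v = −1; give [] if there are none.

Mod squares: a ≡ 3529097, b ≡ -10343905. Check v ∈ {∞, 2, 3, 5, 7, 11, 13, 17, 19, 23, 29, 37}.
v=29: a=29^1·(≡13), b=29^2·(≡2) mod 29; (13|29)=+1, (2|29)=-1; (−1)^{1·2·14}·(+1)^2·(-1)^1 = -1.
v=∞: 3529097 > 0 and -10343905 < 0  ⇒  (a,b)_∞ = +1.
v=3: a=3^-2·(≡2), b=3^0·(≡2) mod 3; (2|3)=-1, (2|3)=-1; (−1)^{-2·0·1}·(-1)^0·(-1)^-2 = +1.
v=13: a=13^1·(≡9), b=13^1·(≡5) mod 13; (9|13)=+1, (5|13)=-1; (−1)^{1·1·6}·(+1)^1·(-1)^1 = -1.
v=5: a=5^4·(≡3), b=5^-1·(≡4) mod 5; (3|5)=-1, (4|5)=+1; (−1)^{4·-1·2}·(-1)^-1·(+1)^4 = -1.
v=7: a=7^2·(≡6), b=7^0·(≡1) mod 7; (6|7)=-1, (1|7)=+1; (−1)^{2·0·3}·(-1)^0·(+1)^2 = +1.
v=2: v_2(a)=-10, v_2(b)=-2; units ≡ 1, 7 (mod 8); ε·ε+αω+βω = 0·1+-10·0+-2·0 ≡ 0  ⇒  (a,b)_2 = +1.
v=19: a=19^0·(≡3), b=19^2·(≡14) mod 19; (3|19)=-1, (14|19)=-1; (−1)^{0·2·9}·(-1)^2·(-1)^0 = +1.
v=37: a=37^1·(≡6), b=37^1·(≡11) mod 37; (6|37)=-1, (11|37)=+1; (−1)^{1·1·18}·(-1)^1·(+1)^1 = -1.
v=23: a=23^1·(≡16), b=23^3·(≡15) mod 23; (16|23)=+1, (15|23)=-1; (−1)^{1·3·11}·(+1)^3·(-1)^1 = +1.
v=11: a=11^1·(≡5), b=11^-1·(≡2) mod 11; (5|11)=+1, (2|11)=-1; (−1)^{1·-1·5}·(+1)^-1·(-1)^1 = +1.
v=17: a=17^0·(≡13), b=17^1·(≡16) mod 17; (13|17)=+1, (16|17)=+1; (−1)^{0·1·8}·(+1)^1·(+1)^0 = +1.
(3529097, -10343905 / ℚ) ramifies at {5, 13, 29, 37}: a division algebra.

[5, 13, 29, 37]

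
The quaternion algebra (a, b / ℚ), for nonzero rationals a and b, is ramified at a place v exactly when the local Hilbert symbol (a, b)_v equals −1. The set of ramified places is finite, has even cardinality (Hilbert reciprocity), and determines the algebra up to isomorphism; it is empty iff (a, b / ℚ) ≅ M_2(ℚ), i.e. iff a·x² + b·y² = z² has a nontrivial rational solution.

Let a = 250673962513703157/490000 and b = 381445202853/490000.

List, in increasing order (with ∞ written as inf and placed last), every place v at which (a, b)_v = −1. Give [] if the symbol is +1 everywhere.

Mod squares: a ≡ 533, b ≡ 350271077. Check v ∈ {∞, 2, 3, 5, 7, 11, 13, 17, 29, 31, 41, 43}.
v=29: a=29^2·(≡18), b=29^1·(≡16) mod 29; (18|29)=-1, (16|29)=+1; (−1)^{2·1·14}·(-1)^1·(+1)^2 = -1.
v=17: a=17^2·(≡12), b=17^1·(≡5) mod 17; (12|17)=-1, (5|17)=-1; (−1)^{2·1·8}·(-1)^1·(-1)^2 = -1.
v=5: a=5^-4·(≡3), b=5^-4·(≡2) mod 5; (3|5)=-1, (2|5)=-1; (−1)^{-4·-4·2}·(-1)^-4·(-1)^-4 = +1.
v=2: v_2(a)=-4, v_2(b)=-4; units ≡ 5, 5 (mod 8); ε·ε+αω+βω = 0·0+-4·1+-4·1 ≡ 0  ⇒  (a,b)_2 = +1.
v=31: a=31^2·(≡3), b=31^1·(≡18) mod 31; (3|31)=-1, (18|31)=+1; (−1)^{2·1·15}·(-1)^1·(+1)^2 = -1.
v=3: a=3^2·(≡2), b=3^2·(≡2) mod 3; (2|3)=-1, (2|3)=-1; (−1)^{2·2·1}·(-1)^2·(-1)^2 = +1.
v=41: a=41^1·(≡14), b=41^1·(≡28) mod 41; (14|41)=-1, (28|41)=-1; (−1)^{1·1·20}·(-1)^1·(-1)^1 = +1.
v=11: a=11^2·(≡1), b=11^2·(≡8) mod 11; (1|11)=+1, (8|11)=-1; (−1)^{2·2·5}·(+1)^2·(-1)^2 = +1.
v=∞: 533 > 0 and 350271077 > 0  ⇒  (a,b)_∞ = +1.
v=7: a=7^-2·(≡4), b=7^-2·(≡2) mod 7; (4|7)=+1, (2|7)=+1; (−1)^{-2·-2·3}·(+1)^-2·(+1)^-2 = +1.
v=43: a=43^2·(≡41), b=43^1·(≡19) mod 43; (41|43)=+1, (19|43)=-1; (−1)^{2·1·21}·(+1)^1·(-1)^2 = +1.
v=13: a=13^1·(≡11), b=13^1·(≡4) mod 13; (11|13)=-1, (4|13)=+1; (−1)^{1·1·6}·(-1)^1·(+1)^1 = -1.
Ram(533, 350271077) = {13, 17, 29, 31}; no ℚ_13-point on the conic.

[13, 17, 29, 31]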